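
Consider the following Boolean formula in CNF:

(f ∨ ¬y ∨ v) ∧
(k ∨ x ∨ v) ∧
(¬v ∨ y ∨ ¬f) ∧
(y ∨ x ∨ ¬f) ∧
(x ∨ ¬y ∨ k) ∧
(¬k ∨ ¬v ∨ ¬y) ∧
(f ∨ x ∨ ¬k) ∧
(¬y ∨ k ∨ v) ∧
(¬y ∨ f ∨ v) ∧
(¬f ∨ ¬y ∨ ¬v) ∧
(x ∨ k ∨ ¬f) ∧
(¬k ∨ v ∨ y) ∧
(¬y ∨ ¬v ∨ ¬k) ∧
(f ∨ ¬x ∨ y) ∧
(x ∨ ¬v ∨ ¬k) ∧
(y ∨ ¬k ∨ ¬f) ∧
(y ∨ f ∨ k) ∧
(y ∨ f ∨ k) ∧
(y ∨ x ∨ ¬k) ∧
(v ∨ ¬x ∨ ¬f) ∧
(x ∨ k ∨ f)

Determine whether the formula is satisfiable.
Yes

Yes, the formula is satisfiable.

One satisfying assignment is: y=True, f=False, k=False, x=True, v=True

Verification: With this assignment, all 21 clauses evaluate to true.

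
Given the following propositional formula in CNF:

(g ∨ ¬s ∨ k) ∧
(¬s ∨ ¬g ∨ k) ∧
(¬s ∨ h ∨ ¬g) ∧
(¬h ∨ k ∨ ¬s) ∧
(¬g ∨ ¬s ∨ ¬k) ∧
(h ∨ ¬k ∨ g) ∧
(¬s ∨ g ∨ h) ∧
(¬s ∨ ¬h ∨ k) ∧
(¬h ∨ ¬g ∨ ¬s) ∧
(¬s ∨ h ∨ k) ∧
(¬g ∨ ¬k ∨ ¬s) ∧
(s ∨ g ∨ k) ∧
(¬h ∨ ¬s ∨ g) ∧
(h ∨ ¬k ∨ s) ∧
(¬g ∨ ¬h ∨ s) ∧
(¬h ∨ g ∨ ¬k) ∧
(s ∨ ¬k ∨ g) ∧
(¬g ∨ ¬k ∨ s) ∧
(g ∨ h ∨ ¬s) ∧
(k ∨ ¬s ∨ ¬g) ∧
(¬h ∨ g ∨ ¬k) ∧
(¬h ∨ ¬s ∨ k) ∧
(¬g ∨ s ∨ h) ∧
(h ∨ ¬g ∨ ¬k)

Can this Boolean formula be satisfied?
No

No, the formula is not satisfiable.

No assignment of truth values to the variables can make all 24 clauses true simultaneously.

The formula is UNSAT (unsatisfiable).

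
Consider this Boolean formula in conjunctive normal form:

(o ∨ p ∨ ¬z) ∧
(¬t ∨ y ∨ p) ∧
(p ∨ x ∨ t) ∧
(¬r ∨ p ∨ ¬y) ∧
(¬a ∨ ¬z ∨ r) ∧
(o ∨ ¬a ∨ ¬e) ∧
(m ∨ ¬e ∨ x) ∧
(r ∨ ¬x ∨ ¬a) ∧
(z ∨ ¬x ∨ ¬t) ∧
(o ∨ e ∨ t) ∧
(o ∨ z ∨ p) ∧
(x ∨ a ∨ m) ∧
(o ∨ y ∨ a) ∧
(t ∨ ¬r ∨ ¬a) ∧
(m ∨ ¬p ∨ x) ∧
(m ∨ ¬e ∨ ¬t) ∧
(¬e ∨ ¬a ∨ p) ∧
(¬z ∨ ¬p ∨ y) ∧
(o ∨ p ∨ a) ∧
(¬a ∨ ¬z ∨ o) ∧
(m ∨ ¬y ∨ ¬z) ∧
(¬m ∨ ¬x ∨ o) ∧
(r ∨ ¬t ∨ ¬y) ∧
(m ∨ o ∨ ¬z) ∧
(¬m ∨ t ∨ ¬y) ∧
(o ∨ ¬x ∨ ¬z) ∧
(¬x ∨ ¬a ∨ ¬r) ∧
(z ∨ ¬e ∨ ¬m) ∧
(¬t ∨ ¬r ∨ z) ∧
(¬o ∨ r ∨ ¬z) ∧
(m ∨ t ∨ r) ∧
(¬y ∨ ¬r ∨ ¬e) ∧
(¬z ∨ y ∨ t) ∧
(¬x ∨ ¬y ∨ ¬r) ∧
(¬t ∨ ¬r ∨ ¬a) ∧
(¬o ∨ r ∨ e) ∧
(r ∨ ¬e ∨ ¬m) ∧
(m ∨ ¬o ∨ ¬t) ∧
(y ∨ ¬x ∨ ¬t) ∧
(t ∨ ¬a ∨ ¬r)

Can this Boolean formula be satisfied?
Yes

Yes, the formula is satisfiable.

One satisfying assignment is: t=False, p=False, o=True, z=False, e=False, x=True, m=False, y=False, r=True, a=False

Verification: With this assignment, all 40 clauses evaluate to true.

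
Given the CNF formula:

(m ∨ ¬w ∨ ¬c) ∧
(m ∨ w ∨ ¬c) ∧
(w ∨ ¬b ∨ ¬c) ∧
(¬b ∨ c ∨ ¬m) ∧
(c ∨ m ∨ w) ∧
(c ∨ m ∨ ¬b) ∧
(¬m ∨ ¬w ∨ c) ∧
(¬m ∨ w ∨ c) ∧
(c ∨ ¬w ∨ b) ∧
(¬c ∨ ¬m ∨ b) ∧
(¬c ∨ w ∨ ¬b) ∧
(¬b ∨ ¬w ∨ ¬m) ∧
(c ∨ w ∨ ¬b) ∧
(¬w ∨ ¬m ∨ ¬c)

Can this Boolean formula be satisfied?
No

No, the formula is not satisfiable.

No assignment of truth values to the variables can make all 14 clauses true simultaneously.

The formula is UNSAT (unsatisfiable).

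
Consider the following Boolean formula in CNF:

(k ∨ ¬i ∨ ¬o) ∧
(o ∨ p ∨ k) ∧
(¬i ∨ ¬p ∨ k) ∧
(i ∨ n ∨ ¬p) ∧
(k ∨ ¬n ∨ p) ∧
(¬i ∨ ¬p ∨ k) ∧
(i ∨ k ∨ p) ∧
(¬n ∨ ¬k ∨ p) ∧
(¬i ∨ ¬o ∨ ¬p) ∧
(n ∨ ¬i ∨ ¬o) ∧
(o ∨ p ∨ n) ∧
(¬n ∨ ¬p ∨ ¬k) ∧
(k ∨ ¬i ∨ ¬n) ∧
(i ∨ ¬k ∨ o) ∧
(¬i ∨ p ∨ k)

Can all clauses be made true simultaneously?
Yes

Yes, the formula is satisfiable.

One satisfying assignment is: k=True, n=False, i=True, p=True, o=False

Verification: With this assignment, all 15 clauses evaluate to true.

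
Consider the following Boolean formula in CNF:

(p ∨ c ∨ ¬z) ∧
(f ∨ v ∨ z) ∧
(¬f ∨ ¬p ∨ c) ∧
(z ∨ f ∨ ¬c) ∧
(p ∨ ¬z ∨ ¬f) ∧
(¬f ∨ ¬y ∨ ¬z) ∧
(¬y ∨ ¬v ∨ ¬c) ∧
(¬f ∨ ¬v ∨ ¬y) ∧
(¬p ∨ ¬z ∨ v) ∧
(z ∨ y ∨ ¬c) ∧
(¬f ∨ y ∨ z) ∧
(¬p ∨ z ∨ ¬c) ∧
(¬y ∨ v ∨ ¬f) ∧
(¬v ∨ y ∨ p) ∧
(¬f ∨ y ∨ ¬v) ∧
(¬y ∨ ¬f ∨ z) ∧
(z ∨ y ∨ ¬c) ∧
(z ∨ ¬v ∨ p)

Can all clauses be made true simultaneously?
Yes

Yes, the formula is satisfiable.

One satisfying assignment is: c=True, v=False, f=False, z=True, y=False, p=False

Verification: With this assignment, all 18 clauses evaluate to true.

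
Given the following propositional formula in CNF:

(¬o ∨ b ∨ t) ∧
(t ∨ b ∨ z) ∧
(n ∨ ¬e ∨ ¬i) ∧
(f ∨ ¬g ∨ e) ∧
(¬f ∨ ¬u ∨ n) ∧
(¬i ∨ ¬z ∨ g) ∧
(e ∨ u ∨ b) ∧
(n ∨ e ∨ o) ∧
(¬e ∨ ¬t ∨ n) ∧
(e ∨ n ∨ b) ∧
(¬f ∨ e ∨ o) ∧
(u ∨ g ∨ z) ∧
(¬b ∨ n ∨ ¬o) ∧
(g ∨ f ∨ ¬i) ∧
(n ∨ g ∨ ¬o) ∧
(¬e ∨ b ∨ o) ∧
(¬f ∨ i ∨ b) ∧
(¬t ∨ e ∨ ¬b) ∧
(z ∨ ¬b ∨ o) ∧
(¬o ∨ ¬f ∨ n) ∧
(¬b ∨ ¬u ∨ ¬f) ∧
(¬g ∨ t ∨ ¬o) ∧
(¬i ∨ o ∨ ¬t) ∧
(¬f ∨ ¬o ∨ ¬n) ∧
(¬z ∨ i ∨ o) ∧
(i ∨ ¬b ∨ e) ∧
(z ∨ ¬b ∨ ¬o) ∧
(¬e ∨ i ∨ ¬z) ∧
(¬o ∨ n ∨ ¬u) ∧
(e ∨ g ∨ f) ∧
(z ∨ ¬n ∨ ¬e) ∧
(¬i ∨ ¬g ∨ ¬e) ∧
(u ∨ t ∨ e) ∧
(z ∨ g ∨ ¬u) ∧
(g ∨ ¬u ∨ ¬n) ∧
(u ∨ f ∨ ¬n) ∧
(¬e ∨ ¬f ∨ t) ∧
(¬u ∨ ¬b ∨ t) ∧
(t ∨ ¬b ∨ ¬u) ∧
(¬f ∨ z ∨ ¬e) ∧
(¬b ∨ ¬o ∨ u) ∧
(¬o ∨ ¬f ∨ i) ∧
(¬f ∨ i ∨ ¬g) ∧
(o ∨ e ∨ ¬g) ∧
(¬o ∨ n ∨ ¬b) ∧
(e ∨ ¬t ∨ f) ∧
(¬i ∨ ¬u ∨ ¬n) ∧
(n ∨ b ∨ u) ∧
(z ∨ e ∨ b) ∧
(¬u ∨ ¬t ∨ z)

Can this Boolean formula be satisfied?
No

No, the formula is not satisfiable.

No assignment of truth values to the variables can make all 50 clauses true simultaneously.

The formula is UNSAT (unsatisfiable).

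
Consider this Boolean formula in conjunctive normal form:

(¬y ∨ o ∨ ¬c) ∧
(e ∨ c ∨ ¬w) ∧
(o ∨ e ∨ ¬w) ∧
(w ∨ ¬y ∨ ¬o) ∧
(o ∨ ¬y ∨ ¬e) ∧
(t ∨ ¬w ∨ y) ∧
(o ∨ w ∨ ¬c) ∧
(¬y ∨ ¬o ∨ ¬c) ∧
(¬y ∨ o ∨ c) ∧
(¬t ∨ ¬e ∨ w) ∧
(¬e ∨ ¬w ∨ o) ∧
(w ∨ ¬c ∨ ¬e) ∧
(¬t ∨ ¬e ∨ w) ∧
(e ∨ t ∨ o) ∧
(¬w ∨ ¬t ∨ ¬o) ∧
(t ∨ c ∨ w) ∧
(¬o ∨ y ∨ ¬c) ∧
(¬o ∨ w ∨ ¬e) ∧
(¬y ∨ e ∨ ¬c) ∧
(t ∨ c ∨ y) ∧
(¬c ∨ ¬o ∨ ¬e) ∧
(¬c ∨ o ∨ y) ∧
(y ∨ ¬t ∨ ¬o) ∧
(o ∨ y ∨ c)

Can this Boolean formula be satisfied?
Yes

Yes, the formula is satisfiable.

One satisfying assignment is: w=True, c=False, o=True, e=True, y=True, t=False

Verification: With this assignment, all 24 clauses evaluate to true.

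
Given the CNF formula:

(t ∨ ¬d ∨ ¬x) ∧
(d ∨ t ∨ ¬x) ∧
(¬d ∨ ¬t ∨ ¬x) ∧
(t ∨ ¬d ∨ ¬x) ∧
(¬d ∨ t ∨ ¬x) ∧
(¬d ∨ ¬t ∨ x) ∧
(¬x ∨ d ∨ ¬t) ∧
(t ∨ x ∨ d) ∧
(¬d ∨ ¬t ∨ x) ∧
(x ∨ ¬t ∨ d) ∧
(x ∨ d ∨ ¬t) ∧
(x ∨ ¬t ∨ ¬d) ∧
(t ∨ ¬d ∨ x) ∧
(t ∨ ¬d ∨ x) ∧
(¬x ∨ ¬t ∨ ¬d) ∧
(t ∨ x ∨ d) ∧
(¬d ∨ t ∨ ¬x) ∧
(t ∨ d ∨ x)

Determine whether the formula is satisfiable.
No

No, the formula is not satisfiable.

No assignment of truth values to the variables can make all 18 clauses true simultaneously.

The formula is UNSAT (unsatisfiable).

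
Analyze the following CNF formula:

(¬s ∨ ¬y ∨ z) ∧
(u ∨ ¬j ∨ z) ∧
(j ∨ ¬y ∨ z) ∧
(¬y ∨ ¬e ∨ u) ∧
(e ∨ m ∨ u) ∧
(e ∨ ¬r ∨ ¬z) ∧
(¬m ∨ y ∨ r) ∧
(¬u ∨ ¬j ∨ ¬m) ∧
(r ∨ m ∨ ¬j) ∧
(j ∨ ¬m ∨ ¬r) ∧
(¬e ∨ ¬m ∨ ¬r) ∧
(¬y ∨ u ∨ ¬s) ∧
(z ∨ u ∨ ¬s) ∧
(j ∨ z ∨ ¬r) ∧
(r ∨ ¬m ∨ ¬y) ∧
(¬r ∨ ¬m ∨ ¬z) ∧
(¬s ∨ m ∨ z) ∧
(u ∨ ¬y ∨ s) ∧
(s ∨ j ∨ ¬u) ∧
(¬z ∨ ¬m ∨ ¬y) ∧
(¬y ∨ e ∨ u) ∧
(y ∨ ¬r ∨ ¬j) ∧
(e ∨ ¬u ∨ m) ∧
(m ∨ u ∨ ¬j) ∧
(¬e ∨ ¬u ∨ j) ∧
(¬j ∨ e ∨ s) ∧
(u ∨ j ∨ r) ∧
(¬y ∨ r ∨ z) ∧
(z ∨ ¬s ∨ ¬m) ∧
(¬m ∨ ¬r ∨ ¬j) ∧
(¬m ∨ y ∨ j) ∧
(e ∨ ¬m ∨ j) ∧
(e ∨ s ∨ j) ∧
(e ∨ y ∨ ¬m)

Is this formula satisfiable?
Yes

Yes, the formula is satisfiable.

One satisfying assignment is: z=False, u=True, r=True, m=False, e=True, y=True, j=True, s=False

Verification: With this assignment, all 34 clauses evaluate to true.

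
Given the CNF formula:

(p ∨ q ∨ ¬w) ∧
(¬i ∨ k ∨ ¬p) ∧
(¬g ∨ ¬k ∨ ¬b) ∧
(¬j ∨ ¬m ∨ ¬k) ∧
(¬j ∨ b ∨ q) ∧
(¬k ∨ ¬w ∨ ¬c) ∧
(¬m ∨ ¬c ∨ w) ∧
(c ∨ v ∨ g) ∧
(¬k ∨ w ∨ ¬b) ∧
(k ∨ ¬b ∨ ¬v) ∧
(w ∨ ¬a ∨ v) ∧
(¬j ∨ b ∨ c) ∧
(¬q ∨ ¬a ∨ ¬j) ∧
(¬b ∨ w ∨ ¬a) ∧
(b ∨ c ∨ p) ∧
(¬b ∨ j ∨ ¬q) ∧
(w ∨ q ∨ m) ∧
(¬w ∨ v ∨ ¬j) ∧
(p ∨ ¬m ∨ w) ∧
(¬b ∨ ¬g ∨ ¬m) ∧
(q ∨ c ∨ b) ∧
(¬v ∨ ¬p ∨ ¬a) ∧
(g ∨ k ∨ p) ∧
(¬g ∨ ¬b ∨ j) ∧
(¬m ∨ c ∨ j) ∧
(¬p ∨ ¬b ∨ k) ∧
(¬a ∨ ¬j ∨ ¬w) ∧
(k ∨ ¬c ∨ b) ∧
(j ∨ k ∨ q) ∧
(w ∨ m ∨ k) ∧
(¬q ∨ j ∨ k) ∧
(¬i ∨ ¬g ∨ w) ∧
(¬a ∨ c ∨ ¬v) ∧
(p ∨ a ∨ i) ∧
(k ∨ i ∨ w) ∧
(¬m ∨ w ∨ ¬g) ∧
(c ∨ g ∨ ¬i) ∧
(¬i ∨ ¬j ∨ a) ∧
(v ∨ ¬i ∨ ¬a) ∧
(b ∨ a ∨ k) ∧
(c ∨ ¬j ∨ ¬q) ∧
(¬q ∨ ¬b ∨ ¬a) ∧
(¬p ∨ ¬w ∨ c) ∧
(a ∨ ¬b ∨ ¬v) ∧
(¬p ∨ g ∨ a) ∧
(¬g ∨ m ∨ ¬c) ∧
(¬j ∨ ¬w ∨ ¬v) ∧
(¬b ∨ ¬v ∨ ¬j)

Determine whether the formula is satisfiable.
Yes

Yes, the formula is satisfiable.

One satisfying assignment is: m=False, j=False, i=False, v=False, q=True, g=True, k=True, c=False, w=False, a=False, p=True, b=False

Verification: With this assignment, all 48 clauses evaluate to true.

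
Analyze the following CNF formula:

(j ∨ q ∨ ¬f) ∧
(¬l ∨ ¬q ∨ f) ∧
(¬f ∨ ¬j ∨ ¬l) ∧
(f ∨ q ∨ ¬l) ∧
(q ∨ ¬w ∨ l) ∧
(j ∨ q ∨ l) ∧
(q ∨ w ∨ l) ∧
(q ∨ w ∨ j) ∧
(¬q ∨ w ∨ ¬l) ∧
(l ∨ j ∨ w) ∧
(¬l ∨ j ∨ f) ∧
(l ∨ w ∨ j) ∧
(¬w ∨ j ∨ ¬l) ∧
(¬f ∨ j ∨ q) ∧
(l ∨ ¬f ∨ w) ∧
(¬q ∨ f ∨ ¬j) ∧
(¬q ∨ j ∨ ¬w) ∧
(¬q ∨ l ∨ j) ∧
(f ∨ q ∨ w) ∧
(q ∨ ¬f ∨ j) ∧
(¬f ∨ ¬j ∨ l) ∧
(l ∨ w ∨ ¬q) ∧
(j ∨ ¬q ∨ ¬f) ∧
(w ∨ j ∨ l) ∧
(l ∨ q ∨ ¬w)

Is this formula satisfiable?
No

No, the formula is not satisfiable.

No assignment of truth values to the variables can make all 25 clauses true simultaneously.

The formula is UNSAT (unsatisfiable).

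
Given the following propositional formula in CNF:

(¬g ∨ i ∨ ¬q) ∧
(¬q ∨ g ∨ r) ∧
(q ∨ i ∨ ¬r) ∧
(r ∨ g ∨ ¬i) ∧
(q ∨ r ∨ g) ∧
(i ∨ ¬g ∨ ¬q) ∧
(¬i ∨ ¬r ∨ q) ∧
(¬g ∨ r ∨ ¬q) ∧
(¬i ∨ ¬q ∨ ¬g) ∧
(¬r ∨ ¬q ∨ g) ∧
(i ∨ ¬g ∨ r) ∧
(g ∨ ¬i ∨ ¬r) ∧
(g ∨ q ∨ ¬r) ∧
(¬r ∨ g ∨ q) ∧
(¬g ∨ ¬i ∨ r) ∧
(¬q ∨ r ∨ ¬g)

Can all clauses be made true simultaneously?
No

No, the formula is not satisfiable.

No assignment of truth values to the variables can make all 16 clauses true simultaneously.

The formula is UNSAT (unsatisfiable).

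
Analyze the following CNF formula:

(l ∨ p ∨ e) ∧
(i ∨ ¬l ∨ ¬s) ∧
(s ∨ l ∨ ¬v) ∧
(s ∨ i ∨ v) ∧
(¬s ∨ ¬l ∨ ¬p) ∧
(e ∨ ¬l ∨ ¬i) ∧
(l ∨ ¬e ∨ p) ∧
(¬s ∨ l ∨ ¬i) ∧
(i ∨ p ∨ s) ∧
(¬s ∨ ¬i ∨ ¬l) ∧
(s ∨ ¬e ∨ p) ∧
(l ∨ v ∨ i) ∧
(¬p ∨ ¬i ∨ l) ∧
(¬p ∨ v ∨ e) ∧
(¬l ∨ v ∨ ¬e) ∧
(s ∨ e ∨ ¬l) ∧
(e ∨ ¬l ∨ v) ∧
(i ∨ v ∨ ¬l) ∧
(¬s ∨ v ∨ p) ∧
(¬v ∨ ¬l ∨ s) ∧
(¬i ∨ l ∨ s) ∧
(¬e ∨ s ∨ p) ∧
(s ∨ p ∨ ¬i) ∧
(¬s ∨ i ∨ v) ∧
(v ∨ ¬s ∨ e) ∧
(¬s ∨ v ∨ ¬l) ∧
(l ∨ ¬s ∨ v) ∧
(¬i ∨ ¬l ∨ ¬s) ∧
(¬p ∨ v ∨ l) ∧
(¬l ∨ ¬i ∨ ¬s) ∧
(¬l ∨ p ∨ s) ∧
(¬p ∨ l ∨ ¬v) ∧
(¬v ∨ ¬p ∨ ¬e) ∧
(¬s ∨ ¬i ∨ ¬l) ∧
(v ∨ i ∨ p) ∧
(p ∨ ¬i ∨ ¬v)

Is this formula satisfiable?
No

No, the formula is not satisfiable.

No assignment of truth values to the variables can make all 36 clauses true simultaneously.

The formula is UNSAT (unsatisfiable).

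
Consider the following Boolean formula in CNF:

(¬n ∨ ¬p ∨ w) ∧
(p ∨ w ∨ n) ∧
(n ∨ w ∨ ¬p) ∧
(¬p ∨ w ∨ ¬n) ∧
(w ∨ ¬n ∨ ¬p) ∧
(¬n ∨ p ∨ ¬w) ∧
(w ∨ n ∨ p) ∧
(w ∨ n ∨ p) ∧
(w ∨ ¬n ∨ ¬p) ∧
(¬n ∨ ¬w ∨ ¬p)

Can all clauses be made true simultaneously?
Yes

Yes, the formula is satisfiable.

One satisfying assignment is: n=False, w=True, p=False

Verification: With this assignment, all 10 clauses evaluate to true.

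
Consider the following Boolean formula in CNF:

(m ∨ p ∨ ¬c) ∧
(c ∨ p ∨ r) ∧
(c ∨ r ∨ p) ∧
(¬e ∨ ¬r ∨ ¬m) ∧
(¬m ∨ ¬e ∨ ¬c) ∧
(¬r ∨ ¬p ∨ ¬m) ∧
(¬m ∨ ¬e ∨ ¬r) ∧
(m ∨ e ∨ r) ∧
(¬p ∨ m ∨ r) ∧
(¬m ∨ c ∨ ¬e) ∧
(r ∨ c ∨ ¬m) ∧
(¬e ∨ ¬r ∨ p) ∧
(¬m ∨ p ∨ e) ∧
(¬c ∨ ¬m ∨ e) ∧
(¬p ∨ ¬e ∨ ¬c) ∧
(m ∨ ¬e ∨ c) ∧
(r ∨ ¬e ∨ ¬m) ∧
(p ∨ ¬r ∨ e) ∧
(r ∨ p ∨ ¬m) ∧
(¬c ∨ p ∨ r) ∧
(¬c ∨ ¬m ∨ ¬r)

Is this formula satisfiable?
Yes

Yes, the formula is satisfiable.

One satisfying assignment is: r=True, c=False, p=True, e=False, m=False

Verification: With this assignment, all 21 clauses evaluate to true.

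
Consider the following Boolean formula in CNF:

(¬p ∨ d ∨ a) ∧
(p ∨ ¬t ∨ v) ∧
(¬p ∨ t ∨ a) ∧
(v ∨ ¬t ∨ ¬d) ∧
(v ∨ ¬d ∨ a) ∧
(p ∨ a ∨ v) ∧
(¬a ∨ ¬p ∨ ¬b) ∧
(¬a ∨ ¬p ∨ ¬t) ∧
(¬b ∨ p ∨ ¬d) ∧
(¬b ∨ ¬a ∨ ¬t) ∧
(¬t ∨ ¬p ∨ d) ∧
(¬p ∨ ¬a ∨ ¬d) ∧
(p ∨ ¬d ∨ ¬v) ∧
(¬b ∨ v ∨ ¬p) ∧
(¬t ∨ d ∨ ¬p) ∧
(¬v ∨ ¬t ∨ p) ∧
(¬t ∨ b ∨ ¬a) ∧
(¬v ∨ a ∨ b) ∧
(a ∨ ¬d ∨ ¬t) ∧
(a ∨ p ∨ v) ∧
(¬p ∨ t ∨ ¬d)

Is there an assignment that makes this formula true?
Yes

Yes, the formula is satisfiable.

One satisfying assignment is: v=False, d=False, b=False, a=True, p=True, t=False

Verification: With this assignment, all 21 clauses evaluate to true.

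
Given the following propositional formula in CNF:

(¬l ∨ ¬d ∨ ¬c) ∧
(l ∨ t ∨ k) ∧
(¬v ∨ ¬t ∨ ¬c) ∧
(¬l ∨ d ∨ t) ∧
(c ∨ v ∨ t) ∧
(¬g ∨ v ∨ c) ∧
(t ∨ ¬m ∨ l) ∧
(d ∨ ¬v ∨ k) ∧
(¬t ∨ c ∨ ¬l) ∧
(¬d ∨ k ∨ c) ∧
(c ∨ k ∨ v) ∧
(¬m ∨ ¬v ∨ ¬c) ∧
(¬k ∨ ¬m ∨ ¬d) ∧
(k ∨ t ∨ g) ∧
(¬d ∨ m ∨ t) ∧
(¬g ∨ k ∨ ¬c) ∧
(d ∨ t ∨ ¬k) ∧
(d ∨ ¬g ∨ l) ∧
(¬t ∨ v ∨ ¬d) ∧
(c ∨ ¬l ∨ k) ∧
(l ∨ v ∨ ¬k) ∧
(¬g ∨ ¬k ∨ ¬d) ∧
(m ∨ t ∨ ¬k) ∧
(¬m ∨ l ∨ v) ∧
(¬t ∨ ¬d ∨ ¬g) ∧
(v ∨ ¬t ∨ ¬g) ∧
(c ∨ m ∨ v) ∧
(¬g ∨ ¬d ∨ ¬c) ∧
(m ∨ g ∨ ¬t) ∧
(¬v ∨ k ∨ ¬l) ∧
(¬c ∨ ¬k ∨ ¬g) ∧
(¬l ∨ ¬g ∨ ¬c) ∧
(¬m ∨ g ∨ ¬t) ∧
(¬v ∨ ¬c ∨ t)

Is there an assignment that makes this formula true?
No

No, the formula is not satisfiable.

No assignment of truth values to the variables can make all 34 clauses true simultaneously.

The formula is UNSAT (unsatisfiable).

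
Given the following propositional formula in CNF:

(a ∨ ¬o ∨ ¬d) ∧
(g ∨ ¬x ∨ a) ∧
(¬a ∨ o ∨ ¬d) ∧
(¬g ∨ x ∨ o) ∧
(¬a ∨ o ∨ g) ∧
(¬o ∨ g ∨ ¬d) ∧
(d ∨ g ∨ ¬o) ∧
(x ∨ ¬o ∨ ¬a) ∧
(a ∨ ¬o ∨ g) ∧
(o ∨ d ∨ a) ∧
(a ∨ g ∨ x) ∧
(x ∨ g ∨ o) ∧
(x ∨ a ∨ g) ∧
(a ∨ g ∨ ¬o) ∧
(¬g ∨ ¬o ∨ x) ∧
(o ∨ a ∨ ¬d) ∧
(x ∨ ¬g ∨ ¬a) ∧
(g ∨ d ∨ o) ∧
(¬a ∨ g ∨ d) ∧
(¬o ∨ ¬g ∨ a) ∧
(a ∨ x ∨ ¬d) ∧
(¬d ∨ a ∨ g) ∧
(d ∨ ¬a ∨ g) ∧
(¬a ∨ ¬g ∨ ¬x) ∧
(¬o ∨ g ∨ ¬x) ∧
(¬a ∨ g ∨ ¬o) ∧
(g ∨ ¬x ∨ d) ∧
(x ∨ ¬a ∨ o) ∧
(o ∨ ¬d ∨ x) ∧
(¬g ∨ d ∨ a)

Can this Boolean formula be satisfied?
No

No, the formula is not satisfiable.

No assignment of truth values to the variables can make all 30 clauses true simultaneously.

The formula is UNSAT (unsatisfiable).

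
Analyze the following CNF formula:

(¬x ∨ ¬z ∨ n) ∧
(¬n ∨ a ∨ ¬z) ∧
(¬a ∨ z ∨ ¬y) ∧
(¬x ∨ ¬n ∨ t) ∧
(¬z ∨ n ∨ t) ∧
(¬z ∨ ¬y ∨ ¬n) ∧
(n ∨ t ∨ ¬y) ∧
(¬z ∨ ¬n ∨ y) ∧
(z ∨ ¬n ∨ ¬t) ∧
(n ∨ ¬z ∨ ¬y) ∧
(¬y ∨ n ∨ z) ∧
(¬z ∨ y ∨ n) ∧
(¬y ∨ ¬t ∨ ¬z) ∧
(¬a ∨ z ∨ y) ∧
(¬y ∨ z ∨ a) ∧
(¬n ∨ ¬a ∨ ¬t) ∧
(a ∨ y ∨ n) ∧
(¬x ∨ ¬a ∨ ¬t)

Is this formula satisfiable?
Yes

Yes, the formula is satisfiable.

One satisfying assignment is: n=True, a=False, z=False, y=False, x=False, t=False

Verification: With this assignment, all 18 clauses evaluate to true.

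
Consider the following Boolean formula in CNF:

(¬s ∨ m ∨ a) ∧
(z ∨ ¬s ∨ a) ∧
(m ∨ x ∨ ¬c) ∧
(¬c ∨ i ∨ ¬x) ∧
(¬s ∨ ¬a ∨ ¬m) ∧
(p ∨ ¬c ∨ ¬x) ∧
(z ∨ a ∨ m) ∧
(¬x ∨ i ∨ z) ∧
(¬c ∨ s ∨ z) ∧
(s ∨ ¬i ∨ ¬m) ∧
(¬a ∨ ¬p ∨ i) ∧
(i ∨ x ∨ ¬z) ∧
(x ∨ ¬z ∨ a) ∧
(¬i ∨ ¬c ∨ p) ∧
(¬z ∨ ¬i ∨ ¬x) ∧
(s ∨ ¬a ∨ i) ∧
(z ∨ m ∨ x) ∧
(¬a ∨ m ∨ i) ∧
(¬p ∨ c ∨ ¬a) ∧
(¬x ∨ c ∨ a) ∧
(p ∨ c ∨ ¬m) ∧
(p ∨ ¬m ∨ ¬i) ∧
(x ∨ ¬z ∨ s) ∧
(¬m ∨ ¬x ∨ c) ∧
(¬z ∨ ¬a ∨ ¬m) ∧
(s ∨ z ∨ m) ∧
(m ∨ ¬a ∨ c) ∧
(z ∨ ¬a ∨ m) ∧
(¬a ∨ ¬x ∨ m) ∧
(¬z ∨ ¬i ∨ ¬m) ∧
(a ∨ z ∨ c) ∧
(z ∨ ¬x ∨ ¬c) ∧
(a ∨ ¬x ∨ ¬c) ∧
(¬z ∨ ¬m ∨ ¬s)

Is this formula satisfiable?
No

No, the formula is not satisfiable.

No assignment of truth values to the variables can make all 34 clauses true simultaneously.

The formula is UNSAT (unsatisfiable).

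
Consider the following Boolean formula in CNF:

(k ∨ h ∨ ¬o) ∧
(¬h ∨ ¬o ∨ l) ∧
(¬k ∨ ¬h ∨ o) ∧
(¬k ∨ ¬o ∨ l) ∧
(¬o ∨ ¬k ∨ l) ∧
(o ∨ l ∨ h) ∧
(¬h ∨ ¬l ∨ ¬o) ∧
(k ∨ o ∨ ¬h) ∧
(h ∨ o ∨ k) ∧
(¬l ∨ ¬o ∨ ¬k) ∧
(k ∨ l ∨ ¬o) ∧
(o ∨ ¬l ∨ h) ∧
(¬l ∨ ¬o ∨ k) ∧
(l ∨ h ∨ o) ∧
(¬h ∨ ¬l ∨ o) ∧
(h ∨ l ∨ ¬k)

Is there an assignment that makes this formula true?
No

No, the formula is not satisfiable.

No assignment of truth values to the variables can make all 16 clauses true simultaneously.

The formula is UNSAT (unsatisfiable).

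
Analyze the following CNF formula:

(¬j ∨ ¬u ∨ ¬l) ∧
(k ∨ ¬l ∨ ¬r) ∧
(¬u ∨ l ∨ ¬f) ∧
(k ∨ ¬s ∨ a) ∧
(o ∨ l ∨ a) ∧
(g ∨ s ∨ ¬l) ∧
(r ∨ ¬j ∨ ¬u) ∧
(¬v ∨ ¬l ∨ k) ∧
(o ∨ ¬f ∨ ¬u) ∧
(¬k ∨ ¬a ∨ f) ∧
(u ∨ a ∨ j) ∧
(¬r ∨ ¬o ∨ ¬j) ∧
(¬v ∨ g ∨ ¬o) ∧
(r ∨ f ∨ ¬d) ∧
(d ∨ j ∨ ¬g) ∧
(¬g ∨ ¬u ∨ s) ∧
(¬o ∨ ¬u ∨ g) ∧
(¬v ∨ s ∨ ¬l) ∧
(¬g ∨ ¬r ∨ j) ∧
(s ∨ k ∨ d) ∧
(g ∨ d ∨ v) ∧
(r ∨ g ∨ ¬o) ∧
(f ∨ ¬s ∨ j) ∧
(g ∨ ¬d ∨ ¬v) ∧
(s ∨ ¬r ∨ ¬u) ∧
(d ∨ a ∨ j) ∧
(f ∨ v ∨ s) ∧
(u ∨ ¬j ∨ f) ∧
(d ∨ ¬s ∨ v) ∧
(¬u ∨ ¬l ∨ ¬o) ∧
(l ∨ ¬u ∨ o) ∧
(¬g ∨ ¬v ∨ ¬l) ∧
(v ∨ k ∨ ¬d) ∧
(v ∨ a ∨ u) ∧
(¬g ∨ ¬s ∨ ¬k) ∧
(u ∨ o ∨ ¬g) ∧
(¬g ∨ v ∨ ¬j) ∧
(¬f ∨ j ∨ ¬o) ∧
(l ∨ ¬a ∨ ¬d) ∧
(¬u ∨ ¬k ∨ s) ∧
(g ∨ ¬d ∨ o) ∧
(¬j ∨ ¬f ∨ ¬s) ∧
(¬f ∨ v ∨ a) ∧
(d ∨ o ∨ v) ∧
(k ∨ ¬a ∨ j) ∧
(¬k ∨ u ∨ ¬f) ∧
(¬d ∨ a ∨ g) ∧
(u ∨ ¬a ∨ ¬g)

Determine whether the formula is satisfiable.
Yes

Yes, the formula is satisfiable.

One satisfying assignment is: j=True, u=False, k=False, l=False, a=False, r=False, v=True, d=True, o=True, s=False, f=True, g=True

Verification: With this assignment, all 48 clauses evaluate to true.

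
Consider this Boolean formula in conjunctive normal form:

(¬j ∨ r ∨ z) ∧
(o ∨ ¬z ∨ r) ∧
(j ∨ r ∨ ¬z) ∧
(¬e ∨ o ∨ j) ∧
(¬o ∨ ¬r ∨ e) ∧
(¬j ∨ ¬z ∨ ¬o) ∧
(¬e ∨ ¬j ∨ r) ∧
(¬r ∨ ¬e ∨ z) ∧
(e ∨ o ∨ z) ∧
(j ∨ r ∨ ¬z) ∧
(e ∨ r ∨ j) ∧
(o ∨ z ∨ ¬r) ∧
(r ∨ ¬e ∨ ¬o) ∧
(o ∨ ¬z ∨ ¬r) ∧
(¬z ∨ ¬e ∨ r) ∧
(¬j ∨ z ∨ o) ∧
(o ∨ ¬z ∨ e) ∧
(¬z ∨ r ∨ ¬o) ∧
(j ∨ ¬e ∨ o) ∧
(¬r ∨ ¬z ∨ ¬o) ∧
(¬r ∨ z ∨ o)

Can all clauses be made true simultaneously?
No

No, the formula is not satisfiable.

No assignment of truth values to the variables can make all 21 clauses true simultaneously.

The formula is UNSAT (unsatisfiable).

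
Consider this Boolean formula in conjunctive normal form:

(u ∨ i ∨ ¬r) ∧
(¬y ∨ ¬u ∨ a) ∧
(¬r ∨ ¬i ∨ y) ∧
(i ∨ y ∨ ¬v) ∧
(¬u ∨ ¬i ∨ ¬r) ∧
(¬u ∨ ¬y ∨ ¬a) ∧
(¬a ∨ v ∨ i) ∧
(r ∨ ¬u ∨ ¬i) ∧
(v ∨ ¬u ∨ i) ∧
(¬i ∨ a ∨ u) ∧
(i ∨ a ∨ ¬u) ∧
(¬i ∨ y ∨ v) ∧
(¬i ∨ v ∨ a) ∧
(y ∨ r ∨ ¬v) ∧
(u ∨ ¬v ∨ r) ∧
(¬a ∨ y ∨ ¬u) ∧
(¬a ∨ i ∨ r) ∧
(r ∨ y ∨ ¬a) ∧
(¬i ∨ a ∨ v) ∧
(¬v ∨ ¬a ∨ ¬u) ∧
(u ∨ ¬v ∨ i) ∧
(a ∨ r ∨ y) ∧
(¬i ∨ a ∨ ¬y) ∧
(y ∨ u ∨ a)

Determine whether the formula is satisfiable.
Yes

Yes, the formula is satisfiable.

One satisfying assignment is: a=True, u=False, i=True, v=False, r=True, y=True

Verification: With this assignment, all 24 clauses evaluate to true.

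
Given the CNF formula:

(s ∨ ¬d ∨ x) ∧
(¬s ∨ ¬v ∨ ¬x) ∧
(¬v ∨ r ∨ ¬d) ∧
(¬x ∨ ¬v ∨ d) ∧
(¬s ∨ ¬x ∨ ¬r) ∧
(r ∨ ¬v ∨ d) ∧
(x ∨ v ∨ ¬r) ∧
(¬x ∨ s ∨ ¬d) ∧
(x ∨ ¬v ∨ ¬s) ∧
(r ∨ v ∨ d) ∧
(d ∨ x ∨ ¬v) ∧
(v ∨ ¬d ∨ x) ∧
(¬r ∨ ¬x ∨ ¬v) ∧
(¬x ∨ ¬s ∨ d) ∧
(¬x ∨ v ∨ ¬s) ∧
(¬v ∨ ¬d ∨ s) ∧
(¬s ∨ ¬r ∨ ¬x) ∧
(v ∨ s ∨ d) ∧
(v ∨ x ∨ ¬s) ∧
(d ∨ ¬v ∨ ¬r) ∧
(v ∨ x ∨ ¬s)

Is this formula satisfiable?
No

No, the formula is not satisfiable.

No assignment of truth values to the variables can make all 21 clauses true simultaneously.

The formula is UNSAT (unsatisfiable).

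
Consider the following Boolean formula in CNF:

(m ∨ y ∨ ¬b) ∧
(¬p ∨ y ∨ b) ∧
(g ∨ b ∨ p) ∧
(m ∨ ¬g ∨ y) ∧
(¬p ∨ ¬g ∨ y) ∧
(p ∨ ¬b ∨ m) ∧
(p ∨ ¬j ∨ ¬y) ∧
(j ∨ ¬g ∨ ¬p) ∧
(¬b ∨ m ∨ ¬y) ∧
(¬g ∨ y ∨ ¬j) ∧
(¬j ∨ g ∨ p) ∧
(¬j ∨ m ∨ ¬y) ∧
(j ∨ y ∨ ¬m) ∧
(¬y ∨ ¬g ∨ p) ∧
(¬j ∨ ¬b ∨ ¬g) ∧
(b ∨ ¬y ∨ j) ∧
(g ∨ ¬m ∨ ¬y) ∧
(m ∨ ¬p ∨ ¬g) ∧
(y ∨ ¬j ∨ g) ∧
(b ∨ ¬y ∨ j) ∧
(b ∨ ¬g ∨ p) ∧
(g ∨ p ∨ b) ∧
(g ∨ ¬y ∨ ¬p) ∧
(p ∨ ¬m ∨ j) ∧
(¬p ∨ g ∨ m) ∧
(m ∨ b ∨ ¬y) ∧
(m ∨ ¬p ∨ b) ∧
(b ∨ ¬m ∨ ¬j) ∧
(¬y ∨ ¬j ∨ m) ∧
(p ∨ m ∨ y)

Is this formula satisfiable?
No

No, the formula is not satisfiable.

No assignment of truth values to the variables can make all 30 clauses true simultaneously.

The formula is UNSAT (unsatisfiable).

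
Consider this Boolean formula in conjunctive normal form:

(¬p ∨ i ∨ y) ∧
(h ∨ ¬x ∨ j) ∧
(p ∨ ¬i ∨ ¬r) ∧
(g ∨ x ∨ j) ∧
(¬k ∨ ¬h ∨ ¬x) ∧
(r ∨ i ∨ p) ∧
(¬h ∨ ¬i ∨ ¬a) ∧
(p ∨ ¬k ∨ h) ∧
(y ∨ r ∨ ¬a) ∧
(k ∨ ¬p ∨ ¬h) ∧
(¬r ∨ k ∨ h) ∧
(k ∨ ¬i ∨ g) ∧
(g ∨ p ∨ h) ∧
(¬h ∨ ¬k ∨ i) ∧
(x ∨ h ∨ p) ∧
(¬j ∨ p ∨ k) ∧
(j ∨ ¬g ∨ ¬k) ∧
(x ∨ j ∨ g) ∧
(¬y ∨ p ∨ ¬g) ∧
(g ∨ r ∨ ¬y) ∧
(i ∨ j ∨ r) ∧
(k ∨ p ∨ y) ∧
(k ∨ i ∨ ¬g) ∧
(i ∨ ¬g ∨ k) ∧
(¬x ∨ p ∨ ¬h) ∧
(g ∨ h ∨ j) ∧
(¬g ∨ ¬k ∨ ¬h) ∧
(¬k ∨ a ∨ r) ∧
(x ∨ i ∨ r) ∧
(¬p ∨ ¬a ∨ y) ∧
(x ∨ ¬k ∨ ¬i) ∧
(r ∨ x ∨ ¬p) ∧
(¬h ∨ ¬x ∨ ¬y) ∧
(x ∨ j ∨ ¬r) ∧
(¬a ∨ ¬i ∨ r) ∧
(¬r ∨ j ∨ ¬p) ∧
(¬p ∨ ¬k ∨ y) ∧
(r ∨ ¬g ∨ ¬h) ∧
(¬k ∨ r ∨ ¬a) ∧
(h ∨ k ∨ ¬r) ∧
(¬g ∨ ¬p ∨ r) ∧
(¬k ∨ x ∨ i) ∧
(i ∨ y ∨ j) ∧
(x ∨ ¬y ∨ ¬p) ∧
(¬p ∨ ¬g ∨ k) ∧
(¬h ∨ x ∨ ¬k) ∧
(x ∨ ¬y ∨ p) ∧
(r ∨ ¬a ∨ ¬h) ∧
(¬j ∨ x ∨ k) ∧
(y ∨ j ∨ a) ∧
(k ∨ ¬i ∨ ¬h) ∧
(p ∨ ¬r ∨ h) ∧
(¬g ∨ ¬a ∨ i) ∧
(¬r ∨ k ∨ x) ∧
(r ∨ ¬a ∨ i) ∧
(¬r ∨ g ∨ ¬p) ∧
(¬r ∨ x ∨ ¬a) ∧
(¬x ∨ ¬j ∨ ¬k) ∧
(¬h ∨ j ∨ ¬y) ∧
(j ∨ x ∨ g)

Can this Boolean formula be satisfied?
No

No, the formula is not satisfiable.

No assignment of truth values to the variables can make all 60 clauses true simultaneously.

The formula is UNSAT (unsatisfiable).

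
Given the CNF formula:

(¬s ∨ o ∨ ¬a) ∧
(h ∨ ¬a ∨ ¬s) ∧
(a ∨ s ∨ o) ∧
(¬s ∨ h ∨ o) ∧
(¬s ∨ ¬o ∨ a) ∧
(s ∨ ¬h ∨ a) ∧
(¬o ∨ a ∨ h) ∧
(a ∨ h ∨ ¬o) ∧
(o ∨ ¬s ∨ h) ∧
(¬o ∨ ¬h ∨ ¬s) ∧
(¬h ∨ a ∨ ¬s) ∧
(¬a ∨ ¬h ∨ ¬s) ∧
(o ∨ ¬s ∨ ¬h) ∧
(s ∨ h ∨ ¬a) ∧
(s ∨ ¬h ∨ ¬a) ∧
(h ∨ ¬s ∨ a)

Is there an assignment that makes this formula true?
No

No, the formula is not satisfiable.

No assignment of truth values to the variables can make all 16 clauses true simultaneously.

The formula is UNSAT (unsatisfiable).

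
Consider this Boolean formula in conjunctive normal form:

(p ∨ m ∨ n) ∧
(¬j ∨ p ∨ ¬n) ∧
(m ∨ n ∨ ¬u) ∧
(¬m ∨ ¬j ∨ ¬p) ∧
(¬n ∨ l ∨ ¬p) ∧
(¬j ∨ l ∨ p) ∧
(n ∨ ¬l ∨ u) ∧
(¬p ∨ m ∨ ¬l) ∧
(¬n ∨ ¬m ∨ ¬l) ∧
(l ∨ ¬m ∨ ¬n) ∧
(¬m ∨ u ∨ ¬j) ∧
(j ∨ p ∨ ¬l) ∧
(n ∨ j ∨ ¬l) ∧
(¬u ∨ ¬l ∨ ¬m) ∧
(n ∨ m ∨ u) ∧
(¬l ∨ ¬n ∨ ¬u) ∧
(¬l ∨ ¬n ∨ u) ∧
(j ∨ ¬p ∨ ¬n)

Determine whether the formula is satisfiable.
Yes

Yes, the formula is satisfiable.

One satisfying assignment is: l=False, j=False, n=False, m=True, p=False, u=False

Verification: With this assignment, all 18 clauses evaluate to true.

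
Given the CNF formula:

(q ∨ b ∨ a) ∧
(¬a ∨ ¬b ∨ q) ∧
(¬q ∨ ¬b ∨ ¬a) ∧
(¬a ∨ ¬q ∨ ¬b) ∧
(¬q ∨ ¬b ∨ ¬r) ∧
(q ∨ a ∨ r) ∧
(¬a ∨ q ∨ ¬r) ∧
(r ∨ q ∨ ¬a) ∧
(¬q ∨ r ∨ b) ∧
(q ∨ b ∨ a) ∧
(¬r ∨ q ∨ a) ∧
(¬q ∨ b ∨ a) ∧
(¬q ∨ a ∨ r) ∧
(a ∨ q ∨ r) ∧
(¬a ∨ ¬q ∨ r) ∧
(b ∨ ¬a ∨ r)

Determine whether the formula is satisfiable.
Yes

Yes, the formula is satisfiable.

One satisfying assignment is: r=True, q=True, b=False, a=True

Verification: With this assignment, all 16 clauses evaluate to true.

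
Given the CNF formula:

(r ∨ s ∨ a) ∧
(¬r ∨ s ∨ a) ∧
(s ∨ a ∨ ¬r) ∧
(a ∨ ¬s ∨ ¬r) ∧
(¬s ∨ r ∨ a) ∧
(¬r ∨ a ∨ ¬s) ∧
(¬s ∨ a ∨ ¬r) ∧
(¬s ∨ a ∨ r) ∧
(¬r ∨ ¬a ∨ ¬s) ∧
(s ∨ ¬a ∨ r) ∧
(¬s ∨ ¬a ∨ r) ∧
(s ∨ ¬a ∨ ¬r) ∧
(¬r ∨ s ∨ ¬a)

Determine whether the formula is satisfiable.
No

No, the formula is not satisfiable.

No assignment of truth values to the variables can make all 13 clauses true simultaneously.

The formula is UNSAT (unsatisfiable).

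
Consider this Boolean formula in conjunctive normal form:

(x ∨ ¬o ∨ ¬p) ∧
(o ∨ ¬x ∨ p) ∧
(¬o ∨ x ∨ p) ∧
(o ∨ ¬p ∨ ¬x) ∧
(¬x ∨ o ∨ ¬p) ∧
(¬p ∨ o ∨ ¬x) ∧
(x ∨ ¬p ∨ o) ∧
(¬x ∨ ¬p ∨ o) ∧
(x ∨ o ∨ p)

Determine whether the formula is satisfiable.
Yes

Yes, the formula is satisfiable.

One satisfying assignment is: p=False, o=True, x=True

Verification: With this assignment, all 9 clauses evaluate to true.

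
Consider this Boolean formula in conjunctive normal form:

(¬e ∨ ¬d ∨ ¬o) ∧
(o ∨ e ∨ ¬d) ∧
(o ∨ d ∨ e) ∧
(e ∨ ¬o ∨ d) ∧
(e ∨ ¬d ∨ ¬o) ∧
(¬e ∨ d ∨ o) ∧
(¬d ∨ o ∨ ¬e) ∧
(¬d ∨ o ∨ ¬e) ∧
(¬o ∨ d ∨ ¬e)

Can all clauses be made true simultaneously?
No

No, the formula is not satisfiable.

No assignment of truth values to the variables can make all 9 clauses true simultaneously.

The formula is UNSAT (unsatisfiable).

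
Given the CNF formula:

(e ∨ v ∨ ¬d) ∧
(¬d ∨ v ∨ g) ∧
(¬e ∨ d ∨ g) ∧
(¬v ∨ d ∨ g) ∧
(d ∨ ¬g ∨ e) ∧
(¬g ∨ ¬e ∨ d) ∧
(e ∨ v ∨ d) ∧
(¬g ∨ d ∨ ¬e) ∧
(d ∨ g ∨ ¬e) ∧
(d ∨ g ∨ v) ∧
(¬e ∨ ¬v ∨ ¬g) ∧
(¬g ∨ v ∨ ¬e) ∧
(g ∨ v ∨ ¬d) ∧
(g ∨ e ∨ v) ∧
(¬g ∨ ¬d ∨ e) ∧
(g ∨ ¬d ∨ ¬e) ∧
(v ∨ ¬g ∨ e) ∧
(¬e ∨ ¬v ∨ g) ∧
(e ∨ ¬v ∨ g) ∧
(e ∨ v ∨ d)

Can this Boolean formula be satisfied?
No

No, the formula is not satisfiable.

No assignment of truth values to the variables can make all 20 clauses true simultaneously.

The formula is UNSAT (unsatisfiable).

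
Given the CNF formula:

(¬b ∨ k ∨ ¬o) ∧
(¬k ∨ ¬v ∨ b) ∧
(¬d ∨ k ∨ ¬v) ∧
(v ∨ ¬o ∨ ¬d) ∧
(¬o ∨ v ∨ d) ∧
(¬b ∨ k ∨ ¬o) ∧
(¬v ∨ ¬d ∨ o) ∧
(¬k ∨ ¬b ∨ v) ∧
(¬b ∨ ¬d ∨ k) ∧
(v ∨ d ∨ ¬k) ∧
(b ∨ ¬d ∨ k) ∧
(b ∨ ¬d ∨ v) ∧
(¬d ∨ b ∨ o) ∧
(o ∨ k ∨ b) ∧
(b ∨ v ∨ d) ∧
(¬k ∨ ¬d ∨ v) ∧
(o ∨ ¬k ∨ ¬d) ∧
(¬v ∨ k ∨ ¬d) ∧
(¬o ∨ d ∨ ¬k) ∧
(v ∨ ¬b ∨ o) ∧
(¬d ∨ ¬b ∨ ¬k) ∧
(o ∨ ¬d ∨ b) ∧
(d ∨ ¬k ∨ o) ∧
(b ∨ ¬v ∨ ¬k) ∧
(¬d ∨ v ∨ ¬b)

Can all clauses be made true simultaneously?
Yes

Yes, the formula is satisfiable.

One satisfying assignment is: o=True, b=False, k=False, v=True, d=False

Verification: With this assignment, all 25 clauses evaluate to true.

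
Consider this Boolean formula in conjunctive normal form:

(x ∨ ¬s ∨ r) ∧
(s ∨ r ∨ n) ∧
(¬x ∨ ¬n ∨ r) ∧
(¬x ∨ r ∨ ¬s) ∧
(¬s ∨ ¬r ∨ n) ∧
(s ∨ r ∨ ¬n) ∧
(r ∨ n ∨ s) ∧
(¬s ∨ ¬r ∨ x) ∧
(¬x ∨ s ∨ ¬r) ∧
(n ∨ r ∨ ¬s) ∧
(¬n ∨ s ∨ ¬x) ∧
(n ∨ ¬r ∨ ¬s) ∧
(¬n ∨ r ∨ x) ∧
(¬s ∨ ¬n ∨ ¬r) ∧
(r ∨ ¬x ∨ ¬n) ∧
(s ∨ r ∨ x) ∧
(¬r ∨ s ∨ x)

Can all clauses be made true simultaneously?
No

No, the formula is not satisfiable.

No assignment of truth values to the variables can make all 17 clauses true simultaneously.

The formula is UNSAT (unsatisfiable).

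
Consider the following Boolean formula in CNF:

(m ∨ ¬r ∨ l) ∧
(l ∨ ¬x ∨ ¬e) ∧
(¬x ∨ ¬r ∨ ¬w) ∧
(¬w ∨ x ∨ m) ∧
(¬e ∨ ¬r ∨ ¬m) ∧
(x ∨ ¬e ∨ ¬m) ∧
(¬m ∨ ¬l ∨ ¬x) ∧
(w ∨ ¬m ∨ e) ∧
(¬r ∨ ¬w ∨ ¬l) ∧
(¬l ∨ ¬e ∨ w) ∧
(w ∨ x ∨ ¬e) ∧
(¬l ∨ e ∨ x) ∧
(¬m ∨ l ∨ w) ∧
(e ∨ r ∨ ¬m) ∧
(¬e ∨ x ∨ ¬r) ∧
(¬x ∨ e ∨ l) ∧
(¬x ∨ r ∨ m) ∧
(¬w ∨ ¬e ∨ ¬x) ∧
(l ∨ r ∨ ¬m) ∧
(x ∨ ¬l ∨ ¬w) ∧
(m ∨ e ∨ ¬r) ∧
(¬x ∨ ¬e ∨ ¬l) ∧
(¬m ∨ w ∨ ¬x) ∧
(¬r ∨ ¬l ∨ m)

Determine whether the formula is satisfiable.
Yes

Yes, the formula is satisfiable.

One satisfying assignment is: l=False, w=False, r=False, e=False, x=False, m=False

Verification: With this assignment, all 24 clauses evaluate to true.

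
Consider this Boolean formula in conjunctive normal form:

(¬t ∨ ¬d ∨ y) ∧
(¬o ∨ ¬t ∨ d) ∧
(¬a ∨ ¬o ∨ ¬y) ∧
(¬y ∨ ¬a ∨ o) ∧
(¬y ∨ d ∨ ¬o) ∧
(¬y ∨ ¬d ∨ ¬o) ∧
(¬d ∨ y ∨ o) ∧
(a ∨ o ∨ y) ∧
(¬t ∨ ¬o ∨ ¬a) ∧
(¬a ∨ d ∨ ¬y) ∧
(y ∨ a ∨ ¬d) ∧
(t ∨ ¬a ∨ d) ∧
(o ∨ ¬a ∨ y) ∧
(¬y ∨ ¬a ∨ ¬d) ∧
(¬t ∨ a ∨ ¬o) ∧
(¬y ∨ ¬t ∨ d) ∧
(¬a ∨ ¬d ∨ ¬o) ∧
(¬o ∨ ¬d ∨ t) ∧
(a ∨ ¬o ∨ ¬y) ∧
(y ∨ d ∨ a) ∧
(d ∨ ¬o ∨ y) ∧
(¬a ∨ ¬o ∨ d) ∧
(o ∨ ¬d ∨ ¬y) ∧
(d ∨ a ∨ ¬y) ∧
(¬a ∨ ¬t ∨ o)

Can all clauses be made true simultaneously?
No

No, the formula is not satisfiable.

No assignment of truth values to the variables can make all 25 clauses true simultaneously.

The formula is UNSAT (unsatisfiable).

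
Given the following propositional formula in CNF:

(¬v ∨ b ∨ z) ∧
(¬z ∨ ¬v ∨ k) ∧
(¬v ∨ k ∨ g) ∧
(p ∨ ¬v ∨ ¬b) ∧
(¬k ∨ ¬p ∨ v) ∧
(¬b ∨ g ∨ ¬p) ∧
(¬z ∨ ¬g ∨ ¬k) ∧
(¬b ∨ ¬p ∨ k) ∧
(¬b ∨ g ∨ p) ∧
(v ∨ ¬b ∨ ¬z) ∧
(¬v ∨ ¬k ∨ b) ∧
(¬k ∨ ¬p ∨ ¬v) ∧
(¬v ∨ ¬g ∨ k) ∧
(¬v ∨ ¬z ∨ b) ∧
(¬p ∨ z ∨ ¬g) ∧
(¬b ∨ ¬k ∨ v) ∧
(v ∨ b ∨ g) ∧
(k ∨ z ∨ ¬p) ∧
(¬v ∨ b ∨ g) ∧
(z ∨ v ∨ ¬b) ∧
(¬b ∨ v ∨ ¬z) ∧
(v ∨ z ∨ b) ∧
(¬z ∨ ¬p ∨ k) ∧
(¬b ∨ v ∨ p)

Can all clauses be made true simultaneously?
Yes

Yes, the formula is satisfiable.

One satisfying assignment is: k=False, p=False, g=True, z=True, b=False, v=False

Verification: With this assignment, all 24 clauses evaluate to true.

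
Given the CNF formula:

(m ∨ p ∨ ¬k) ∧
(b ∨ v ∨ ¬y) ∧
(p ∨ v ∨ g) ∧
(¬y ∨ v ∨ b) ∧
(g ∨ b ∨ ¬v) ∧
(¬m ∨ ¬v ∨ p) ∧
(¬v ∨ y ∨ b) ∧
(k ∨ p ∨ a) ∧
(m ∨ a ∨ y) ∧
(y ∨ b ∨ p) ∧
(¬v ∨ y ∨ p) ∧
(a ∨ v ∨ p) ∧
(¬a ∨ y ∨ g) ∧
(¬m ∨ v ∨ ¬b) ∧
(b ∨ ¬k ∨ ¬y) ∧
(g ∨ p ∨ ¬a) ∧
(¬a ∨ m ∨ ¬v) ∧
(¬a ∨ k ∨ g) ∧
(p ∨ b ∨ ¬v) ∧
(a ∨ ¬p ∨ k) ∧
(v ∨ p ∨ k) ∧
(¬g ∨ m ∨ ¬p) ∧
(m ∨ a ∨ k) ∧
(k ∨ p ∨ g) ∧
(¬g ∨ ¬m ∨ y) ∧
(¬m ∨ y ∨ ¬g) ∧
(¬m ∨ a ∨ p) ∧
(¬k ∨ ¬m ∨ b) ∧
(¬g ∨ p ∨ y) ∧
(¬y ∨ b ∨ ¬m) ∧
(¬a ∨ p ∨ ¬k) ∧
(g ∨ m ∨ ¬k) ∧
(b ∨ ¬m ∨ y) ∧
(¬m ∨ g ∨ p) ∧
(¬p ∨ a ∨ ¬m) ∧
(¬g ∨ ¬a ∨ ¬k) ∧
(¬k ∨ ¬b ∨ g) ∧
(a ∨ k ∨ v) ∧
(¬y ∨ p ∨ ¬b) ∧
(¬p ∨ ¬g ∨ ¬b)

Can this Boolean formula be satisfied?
No

No, the formula is not satisfiable.

No assignment of truth values to the variables can make all 40 clauses true simultaneously.

The formula is UNSAT (unsatisfiable).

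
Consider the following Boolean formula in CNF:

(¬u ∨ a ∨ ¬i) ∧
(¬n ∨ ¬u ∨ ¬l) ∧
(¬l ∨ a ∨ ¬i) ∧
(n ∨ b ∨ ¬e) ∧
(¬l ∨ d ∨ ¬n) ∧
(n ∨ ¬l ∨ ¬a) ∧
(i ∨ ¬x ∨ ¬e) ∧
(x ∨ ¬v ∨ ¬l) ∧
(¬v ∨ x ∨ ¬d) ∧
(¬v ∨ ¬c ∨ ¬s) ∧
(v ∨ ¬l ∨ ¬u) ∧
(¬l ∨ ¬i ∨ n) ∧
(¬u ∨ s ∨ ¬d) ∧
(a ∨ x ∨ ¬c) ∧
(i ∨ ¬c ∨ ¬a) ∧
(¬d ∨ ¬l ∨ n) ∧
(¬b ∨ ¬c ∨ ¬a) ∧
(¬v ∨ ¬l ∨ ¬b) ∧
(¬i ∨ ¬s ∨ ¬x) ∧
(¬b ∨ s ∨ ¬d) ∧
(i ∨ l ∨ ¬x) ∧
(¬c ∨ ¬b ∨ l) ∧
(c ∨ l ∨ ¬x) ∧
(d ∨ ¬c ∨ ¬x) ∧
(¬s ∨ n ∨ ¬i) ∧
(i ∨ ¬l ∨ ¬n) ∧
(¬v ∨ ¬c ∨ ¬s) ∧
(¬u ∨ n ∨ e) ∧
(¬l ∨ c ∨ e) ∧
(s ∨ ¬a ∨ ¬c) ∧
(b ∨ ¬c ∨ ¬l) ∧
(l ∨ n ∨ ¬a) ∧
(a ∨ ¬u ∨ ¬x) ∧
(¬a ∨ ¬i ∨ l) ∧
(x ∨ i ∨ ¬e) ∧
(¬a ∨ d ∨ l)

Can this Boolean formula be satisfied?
Yes

Yes, the formula is satisfiable.

One satisfying assignment is: u=False, a=False, n=False, i=False, l=False, e=False, v=False, s=False, x=False, c=False, d=False, b=False

Verification: With this assignment, all 36 clauses evaluate to true.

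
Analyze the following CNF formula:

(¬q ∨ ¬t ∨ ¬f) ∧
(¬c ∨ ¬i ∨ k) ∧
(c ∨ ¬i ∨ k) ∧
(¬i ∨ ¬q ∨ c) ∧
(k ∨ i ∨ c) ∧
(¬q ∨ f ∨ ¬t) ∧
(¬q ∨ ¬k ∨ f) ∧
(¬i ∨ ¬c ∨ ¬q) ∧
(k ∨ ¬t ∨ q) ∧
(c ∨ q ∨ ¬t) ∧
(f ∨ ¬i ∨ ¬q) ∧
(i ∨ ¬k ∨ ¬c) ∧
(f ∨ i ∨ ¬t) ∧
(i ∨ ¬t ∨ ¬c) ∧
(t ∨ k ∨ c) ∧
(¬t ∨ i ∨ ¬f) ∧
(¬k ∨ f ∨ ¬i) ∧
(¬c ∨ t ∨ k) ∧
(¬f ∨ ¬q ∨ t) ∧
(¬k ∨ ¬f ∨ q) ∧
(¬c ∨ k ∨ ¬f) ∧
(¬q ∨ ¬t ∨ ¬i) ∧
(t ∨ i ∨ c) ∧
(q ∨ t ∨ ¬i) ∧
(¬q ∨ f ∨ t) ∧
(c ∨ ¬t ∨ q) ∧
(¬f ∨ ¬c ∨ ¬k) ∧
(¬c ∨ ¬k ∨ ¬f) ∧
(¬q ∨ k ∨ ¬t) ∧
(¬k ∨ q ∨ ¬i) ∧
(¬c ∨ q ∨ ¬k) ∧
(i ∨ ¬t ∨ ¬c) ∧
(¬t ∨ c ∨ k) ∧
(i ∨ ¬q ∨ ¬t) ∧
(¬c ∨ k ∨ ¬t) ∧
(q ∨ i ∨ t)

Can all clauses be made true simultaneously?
No

No, the formula is not satisfiable.

No assignment of truth values to the variables can make all 36 clauses true simultaneously.

The formula is UNSAT (unsatisfiable).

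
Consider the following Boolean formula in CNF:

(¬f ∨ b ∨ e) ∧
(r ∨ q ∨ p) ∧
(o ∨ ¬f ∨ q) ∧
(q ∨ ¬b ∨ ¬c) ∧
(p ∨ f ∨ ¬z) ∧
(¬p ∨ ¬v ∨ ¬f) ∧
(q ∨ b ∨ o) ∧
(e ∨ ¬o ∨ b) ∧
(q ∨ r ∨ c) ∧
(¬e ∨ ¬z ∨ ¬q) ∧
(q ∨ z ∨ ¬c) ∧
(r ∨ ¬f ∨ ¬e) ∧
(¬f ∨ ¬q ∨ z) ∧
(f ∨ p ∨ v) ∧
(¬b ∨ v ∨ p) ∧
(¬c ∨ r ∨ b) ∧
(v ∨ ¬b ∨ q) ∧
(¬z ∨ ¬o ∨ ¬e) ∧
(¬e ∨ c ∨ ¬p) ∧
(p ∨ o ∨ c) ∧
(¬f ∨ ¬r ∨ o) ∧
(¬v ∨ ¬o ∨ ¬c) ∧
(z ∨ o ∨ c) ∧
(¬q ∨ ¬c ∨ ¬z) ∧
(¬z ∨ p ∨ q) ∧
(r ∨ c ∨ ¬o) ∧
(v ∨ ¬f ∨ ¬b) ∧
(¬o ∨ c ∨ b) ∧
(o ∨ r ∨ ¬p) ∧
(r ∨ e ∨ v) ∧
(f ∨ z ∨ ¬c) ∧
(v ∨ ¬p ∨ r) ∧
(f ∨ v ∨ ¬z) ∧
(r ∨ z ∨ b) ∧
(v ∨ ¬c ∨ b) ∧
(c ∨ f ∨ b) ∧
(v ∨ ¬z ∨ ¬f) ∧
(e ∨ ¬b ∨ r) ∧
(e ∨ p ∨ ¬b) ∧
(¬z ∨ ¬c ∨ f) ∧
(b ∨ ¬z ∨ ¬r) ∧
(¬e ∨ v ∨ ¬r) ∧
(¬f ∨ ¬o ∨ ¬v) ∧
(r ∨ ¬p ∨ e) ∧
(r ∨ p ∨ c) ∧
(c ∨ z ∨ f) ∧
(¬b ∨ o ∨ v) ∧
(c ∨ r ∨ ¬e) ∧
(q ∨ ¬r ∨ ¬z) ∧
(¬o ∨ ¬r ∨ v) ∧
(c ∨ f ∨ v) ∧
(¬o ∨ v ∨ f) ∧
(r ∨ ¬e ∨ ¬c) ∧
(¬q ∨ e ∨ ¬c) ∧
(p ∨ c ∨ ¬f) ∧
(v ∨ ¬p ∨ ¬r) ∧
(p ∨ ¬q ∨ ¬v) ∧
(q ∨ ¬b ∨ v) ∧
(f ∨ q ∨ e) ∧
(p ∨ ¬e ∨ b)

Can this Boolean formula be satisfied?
Yes

Yes, the formula is satisfiable.

One satisfying assignment is: r=True, e=False, o=False, p=True, z=True, c=False, f=False, b=True, q=True, v=True

Verification: With this assignment, all 60 clauses evaluate to true.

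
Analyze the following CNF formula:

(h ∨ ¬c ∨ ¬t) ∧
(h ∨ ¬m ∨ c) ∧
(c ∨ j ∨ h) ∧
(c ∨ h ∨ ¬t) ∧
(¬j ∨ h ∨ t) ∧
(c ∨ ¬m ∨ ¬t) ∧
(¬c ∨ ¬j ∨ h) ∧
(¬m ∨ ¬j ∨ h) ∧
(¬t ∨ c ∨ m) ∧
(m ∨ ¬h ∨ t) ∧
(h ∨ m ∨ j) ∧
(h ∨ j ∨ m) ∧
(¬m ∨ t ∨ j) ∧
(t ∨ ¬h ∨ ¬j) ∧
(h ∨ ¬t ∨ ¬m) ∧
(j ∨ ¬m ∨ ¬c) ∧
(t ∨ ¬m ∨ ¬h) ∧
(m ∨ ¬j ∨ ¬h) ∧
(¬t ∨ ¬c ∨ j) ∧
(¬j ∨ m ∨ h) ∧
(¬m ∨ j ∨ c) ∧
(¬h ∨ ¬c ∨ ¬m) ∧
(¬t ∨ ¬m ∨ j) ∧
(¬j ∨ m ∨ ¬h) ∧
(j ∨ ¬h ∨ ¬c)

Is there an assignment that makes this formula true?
No

No, the formula is not satisfiable.

No assignment of truth values to the variables can make all 25 clauses true simultaneously.

The formula is UNSAT (unsatisfiable).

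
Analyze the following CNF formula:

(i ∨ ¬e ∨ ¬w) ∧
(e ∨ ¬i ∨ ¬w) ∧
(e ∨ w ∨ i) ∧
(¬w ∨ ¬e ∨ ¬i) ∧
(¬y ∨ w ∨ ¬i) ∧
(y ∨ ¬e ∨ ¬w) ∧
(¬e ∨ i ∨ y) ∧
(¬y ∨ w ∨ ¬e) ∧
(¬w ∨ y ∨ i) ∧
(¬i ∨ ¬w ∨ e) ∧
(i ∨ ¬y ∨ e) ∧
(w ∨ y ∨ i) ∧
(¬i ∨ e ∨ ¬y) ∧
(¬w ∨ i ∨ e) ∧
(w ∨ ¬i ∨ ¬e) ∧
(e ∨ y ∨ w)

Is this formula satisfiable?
No

No, the formula is not satisfiable.

No assignment of truth values to the variables can make all 16 clauses true simultaneously.

The formula is UNSAT (unsatisfiable).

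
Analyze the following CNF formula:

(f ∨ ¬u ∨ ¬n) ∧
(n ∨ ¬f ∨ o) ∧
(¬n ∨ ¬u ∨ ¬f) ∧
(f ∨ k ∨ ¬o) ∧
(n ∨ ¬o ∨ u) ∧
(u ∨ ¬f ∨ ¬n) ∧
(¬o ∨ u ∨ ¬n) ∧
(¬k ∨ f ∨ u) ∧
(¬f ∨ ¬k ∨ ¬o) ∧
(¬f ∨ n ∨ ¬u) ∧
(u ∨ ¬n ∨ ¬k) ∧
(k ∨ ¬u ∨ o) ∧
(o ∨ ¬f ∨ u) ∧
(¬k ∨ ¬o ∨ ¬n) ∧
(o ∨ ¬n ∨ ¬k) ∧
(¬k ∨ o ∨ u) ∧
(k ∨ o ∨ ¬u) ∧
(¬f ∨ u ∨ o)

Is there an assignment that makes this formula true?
Yes

Yes, the formula is satisfiable.

One satisfying assignment is: f=False, n=False, o=False, k=False, u=False

Verification: With this assignment, all 18 clauses evaluate to true.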